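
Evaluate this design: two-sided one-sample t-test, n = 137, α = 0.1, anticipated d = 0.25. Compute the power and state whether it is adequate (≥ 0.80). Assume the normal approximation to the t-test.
Power ≈ 0.90; the study is adequately powered (power ≥ 0.80)

Power calculation (one-sample t-test, normal approximation):
z_β = d · √n - z_{α/2}
z_β = 0.25 · √137 - 1.645
z_β = 0.25 · 11.705 - 1.645
z_β = 1.281

Power = Φ(z_β) = Φ(1.281) ≈ 0.900

Effect size d = 0.25 is small by Cohen's convention (0.2/0.5/0.8).

Threshold: power ≥ 0.80 is conventionally adequate.
Power ≈ 0.90 → the study is adequately powered (power ≥ 0.80).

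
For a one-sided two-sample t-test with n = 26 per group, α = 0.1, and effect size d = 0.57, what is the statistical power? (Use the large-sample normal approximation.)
Power ≈ 0.78

Power calculation (two-sample t-test, normal approximation):
z_β = d · √(n/2) - z_α
z_β = 0.57 · √(26/2) - 1.282
z_β = 0.57 · 3.606 - 1.282
z_β = 0.774

Power = Φ(z_β) = Φ(0.774) ≈ 0.780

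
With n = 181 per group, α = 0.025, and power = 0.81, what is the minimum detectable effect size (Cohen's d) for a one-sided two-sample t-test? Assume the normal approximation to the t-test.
d ≈ 0.30

Minimum detectable effect (two-sample t-test, normal approximation):
d = (z_α + z_β) / √(n/2)
d = (1.960 + 0.878) / √(181/2)
d = 2.838 / 9.513
d ≈ 0.30

By Cohen's convention (0.2 small / 0.5 medium / 0.8 large): small effect.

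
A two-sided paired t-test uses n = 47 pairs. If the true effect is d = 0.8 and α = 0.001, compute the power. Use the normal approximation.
Power ≈ 0.99

Power calculation (paired t-test, normal approximation):
z_β = d · √n - z_{α/2}
z_β = 0.8 · √47 - 3.291
z_β = 0.8 · 6.856 - 3.291
z_β = 2.194

Power = Φ(z_β) = Φ(2.194) ≈ 0.986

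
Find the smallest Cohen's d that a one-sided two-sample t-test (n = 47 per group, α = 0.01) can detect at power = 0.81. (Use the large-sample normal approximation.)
d ≈ 0.66

Minimum detectable effect (two-sample t-test, normal approximation):
d = (z_α + z_β) / √(n/2)
d = (2.326 + 0.878) / √(47/2)
d = 3.204 / 4.848
d ≈ 0.66

By Cohen's convention (0.2 small / 0.5 medium / 0.8 large): medium effect.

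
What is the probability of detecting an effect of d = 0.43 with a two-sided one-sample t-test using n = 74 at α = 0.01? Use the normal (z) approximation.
Power ≈ 0.87

Power calculation (one-sample t-test, normal approximation):
z_β = d · √n - z_{α/2}
z_β = 0.43 · √74 - 2.576
z_β = 0.43 · 8.602 - 2.576
z_β = 1.123

Power = Φ(z_β) = Φ(1.123) ≈ 0.869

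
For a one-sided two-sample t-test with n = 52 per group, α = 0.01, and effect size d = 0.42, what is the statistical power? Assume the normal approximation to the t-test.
Power ≈ 0.43

Power calculation (two-sample t-test, normal approximation):
z_β = d · √(n/2) - z_α
z_β = 0.42 · √(52/2) - 2.326
z_β = 0.42 · 5.099 - 2.326
z_β = -0.185

Power = Φ(z_β) = Φ(-0.185) ≈ 0.427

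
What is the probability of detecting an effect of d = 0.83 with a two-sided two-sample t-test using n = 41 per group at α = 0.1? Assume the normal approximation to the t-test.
Power ≈ 0.98

Power calculation (two-sample t-test, normal approximation):
z_β = d · √(n/2) - z_{α/2}
z_β = 0.83 · √(41/2) - 1.645
z_β = 0.83 · 4.528 - 1.645
z_β = 2.113

Power = Φ(z_β) = Φ(2.113) ≈ 0.983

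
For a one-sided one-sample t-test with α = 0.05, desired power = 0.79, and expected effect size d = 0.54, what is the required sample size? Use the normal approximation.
n = 21

Sample size formula (one-sample t-test, normal approximation):
n = ((z_α + z_β) / d)²

z_α = 1.645 (for α = 0.05, one-sided)
z_β = 0.806 (for power = 0.79)
d = 0.54

n = ((1.645 + 0.806) / 0.54)²
n = (4.539)²
n ≈ 20.60
Round up to the next whole number: n = 21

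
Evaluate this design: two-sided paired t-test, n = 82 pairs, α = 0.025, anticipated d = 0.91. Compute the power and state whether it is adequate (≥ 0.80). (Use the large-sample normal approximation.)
Power ≈ 1.00; the study is adequately powered (power ≥ 0.80)

Power calculation (paired t-test, normal approximation):
z_β = d · √n - z_{α/2}
z_β = 0.91 · √82 - 2.241
z_β = 0.91 · 9.055 - 2.241
z_β = 5.999

Power = Φ(z_β) = Φ(5.999) ≈ 1.000

Effect size d = 0.91 is large by Cohen's convention (0.2/0.5/0.8).

Threshold: power ≥ 0.80 is conventionally adequate.
Power ≈ 1.00 → the study is adequately powered (power ≥ 0.80).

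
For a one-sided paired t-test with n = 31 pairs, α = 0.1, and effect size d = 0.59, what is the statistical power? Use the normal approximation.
Power ≈ 0.98

Power calculation (paired t-test, normal approximation):
z_β = d · √n - z_α
z_β = 0.59 · √31 - 1.282
z_β = 0.59 · 5.568 - 1.282
z_β = 2.003

Power = Φ(z_β) = Φ(2.003) ≈ 0.977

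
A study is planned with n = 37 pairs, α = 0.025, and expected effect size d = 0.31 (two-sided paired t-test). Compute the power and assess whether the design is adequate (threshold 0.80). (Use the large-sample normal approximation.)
Power ≈ 0.36; the study is underpowered (power < 0.80)

Power calculation (paired t-test, normal approximation):
z_β = d · √n - z_{α/2}
z_β = 0.31 · √37 - 2.241
z_β = 0.31 · 6.083 - 2.241
z_β = -0.356

Power = Φ(z_β) = Φ(-0.356) ≈ 0.361

Effect size d = 0.31 is small by Cohen's convention (0.2/0.5/0.8).

Threshold: power ≥ 0.80 is conventionally adequate.
Power ≈ 0.36 → the study is underpowered (power < 0.80).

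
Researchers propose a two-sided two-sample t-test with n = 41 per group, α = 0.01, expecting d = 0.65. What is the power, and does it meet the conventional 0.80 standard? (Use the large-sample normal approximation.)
Power ≈ 0.64; the study is underpowered (power < 0.80)

Power calculation (two-sample t-test, normal approximation):
z_β = d · √(n/2) - z_{α/2}
z_β = 0.65 · √(41/2) - 2.576
z_β = 0.65 · 4.528 - 2.576
z_β = 0.367

Power = Φ(z_β) = Φ(0.367) ≈ 0.643

Effect size d = 0.65 is medium by Cohen's convention (0.2/0.5/0.8).

Threshold: power ≥ 0.80 is conventionally adequate.
Power ≈ 0.64 → the study is underpowered (power < 0.80).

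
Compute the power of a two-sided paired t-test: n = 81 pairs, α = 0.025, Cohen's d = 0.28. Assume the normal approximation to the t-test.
Power ≈ 0.61

Power calculation (paired t-test, normal approximation):
z_β = d · √n - z_{α/2}
z_β = 0.28 · √81 - 2.241
z_β = 0.28 · 9.000 - 2.241
z_β = 0.279

Power = Φ(z_β) = Φ(0.279) ≈ 0.610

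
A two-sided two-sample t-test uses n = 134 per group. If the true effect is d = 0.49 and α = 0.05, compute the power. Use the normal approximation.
Power ≈ 0.98

Power calculation (two-sample t-test, normal approximation):
z_β = d · √(n/2) - z_{α/2}
z_β = 0.49 · √(134/2) - 1.960
z_β = 0.49 · 8.185 - 1.960
z_β = 2.051

Power = Φ(z_β) = Φ(2.051) ≈ 0.980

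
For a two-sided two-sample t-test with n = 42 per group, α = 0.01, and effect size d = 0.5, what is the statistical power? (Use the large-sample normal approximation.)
Power ≈ 0.39

Power calculation (two-sample t-test, normal approximation):
z_β = d · √(n/2) - z_{α/2}
z_β = 0.5 · √(42/2) - 2.576
z_β = 0.5 · 4.583 - 2.576
z_β = -0.285

Power = Φ(z_β) = Φ(-0.285) ≈ 0.388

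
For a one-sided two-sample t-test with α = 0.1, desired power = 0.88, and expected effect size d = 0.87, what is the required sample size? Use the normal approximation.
n = 16 per group

Sample size formula (two-sample t-test, normal approximation):
n = 2 · ((z_α + z_β) / d)²

z_α = 1.282 (for α = 0.1, one-sided)
z_β = 1.175 (for power = 0.88)
d = 0.87

n = 2 · ((1.282 + 1.175) / 0.87)²
n = 2 · (2.824)²
n ≈ 15.95
Round up to the next whole number: n = 16 per group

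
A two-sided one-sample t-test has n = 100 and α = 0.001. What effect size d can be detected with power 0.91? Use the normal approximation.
d ≈ 0.46

Minimum detectable effect (one-sample t-test, normal approximation):
d = (z_{α/2} + z_β) / √n
d = (3.291 + 1.341) / √100
d = 4.631 / 10.000
d ≈ 0.46

By Cohen's convention (0.2 small / 0.5 medium / 0.8 large): small effect.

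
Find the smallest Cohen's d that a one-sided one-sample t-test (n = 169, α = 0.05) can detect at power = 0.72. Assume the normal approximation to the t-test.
d ≈ 0.17

Minimum detectable effect (one-sample t-test, normal approximation):
d = (z_α + z_β) / √n
d = (1.645 + 0.583) / √169
d = 2.228 / 13.000
d ≈ 0.17

By Cohen's convention (0.2 small / 0.5 medium / 0.8 large): very small effect.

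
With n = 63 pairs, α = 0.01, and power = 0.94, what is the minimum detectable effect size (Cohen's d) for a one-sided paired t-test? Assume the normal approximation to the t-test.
d ≈ 0.49

Minimum detectable effect (paired t-test, normal approximation):
d = (z_α + z_β) / √n
d = (2.326 + 1.555) / √63
d = 3.881 / 7.937
d ≈ 0.49

By Cohen's convention (0.2 small / 0.5 medium / 0.8 large): small effect.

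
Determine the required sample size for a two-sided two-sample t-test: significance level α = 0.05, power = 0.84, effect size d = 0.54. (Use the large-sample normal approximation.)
n = 60 per group

Sample size formula (two-sample t-test, normal approximation):
n = 2 · ((z_{α/2} + z_β) / d)²

z_{α/2} = 1.960 (for α = 0.05, two-sided)
z_β = 0.994 (for power = 0.84)
d = 0.54

n = 2 · ((1.960 + 0.994) / 0.54)²
n = 2 · (5.470)²
n ≈ 59.84
Round up to the next whole number: n = 60 per group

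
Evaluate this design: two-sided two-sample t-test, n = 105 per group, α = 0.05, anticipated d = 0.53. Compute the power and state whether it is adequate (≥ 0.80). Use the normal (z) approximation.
Power ≈ 0.97; the study is adequately powered (power ≥ 0.80)

Power calculation (two-sample t-test, normal approximation):
z_β = d · √(n/2) - z_{α/2}
z_β = 0.53 · √(105/2) - 1.960
z_β = 0.53 · 7.246 - 1.960
z_β = 1.880

Power = Φ(z_β) = Φ(1.880) ≈ 0.970

Effect size d = 0.53 is medium by Cohen's convention (0.2/0.5/0.8).

Threshold: power ≥ 0.80 is conventionally adequate.
Power ≈ 0.97 → the study is adequately powered (power ≥ 0.80).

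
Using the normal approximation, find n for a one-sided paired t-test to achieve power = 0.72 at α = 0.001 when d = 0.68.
n = 30 pairs

Sample size formula (paired t-test, normal approximation):
n = ((z_α + z_β) / d)²

z_α = 3.090 (for α = 0.001, one-sided)
z_β = 0.583 (for power = 0.72)
d = 0.68

n = ((3.090 + 0.583) / 0.68)²
n = (5.401)²
n ≈ 29.17
Round up to the next whole number: n = 30 pairs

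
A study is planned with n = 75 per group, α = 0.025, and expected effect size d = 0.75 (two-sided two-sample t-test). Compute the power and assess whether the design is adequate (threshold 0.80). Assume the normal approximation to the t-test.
Power ≈ 0.99; the study is adequately powered (power ≥ 0.80)

Power calculation (two-sample t-test, normal approximation):
z_β = d · √(n/2) - z_{α/2}
z_β = 0.75 · √(75/2) - 2.241
z_β = 0.75 · 6.124 - 2.241
z_β = 2.351

Power = Φ(z_β) = Φ(2.351) ≈ 0.991

Effect size d = 0.75 is medium by Cohen's convention (0.2/0.5/0.8).

Threshold: power ≥ 0.80 is conventionally adequate.
Power ≈ 0.99 → the study is adequately powered (power ≥ 0.80).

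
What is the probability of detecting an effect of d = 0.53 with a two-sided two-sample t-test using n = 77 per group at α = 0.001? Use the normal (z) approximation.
Power ≈ 0.50

Power calculation (two-sample t-test, normal approximation):
z_β = d · √(n/2) - z_{α/2}
z_β = 0.53 · √(77/2) - 3.291
z_β = 0.53 · 6.205 - 3.291
z_β = -0.002

Power = Φ(z_β) = Φ(-0.002) ≈ 0.499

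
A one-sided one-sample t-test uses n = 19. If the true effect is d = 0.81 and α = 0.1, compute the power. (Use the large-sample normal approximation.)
Power ≈ 0.99

Power calculation (one-sample t-test, normal approximation):
z_β = d · √n - z_α
z_β = 0.81 · √19 - 1.282
z_β = 0.81 · 4.359 - 1.282
z_β = 2.249

Power = Φ(z_β) = Φ(2.249) ≈ 0.988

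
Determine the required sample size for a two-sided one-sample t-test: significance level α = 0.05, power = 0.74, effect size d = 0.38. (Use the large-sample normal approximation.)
n = 47

Sample size formula (one-sample t-test, normal approximation):
n = ((z_{α/2} + z_β) / d)²

z_{α/2} = 1.960 (for α = 0.05, two-sided)
z_β = 0.643 (for power = 0.74)
d = 0.38

n = ((1.960 + 0.643) / 0.38)²
n = (6.850)²
n ≈ 46.92
Round up to the next whole number: n = 47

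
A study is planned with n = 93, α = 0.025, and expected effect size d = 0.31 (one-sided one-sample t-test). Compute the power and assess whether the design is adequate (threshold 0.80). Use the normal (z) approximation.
Power ≈ 0.85; the study is adequately powered (power ≥ 0.80)

Power calculation (one-sample t-test, normal approximation):
z_β = d · √n - z_α
z_β = 0.31 · √93 - 1.960
z_β = 0.31 · 9.644 - 1.960
z_β = 1.030

Power = Φ(z_β) = Φ(1.030) ≈ 0.848

Effect size d = 0.31 is small by Cohen's convention (0.2/0.5/0.8).

Threshold: power ≥ 0.80 is conventionally adequate.
Power ≈ 0.85 → the study is adequately powered (power ≥ 0.80).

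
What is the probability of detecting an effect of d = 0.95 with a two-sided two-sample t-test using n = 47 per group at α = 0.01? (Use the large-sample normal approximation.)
Power ≈ 0.98

Power calculation (two-sample t-test, normal approximation):
z_β = d · √(n/2) - z_{α/2}
z_β = 0.95 · √(47/2) - 2.576
z_β = 0.95 · 4.848 - 2.576
z_β = 2.029

Power = Φ(z_β) = Φ(2.029) ≈ 0.979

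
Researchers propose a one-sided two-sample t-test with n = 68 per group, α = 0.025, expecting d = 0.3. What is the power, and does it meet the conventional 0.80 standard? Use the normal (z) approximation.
Power ≈ 0.42; the study is underpowered (power < 0.80)

Power calculation (two-sample t-test, normal approximation):
z_β = d · √(n/2) - z_α
z_β = 0.3 · √(68/2) - 1.960
z_β = 0.3 · 5.831 - 1.960
z_β = -0.211

Power = Φ(z_β) = Φ(-0.211) ≈ 0.417

Effect size d = 0.3 is small by Cohen's convention (0.2/0.5/0.8).

Threshold: power ≥ 0.80 is conventionally adequate.
Power ≈ 0.42 → the study is underpowered (power < 0.80).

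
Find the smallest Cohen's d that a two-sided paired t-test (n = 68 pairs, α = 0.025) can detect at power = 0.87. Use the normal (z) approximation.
d ≈ 0.41

Minimum detectable effect (paired t-test, normal approximation):
d = (z_{α/2} + z_β) / √n
d = (2.241 + 1.126) / √68
d = 3.368 / 8.246
d ≈ 0.41

By Cohen's convention (0.2 small / 0.5 medium / 0.8 large): small effect.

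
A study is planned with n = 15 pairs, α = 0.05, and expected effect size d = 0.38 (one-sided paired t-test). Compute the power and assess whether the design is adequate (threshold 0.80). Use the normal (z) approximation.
Power ≈ 0.43; the study is underpowered (power < 0.80)

Power calculation (paired t-test, normal approximation):
z_β = d · √n - z_α
z_β = 0.38 · √15 - 1.645
z_β = 0.38 · 3.873 - 1.645
z_β = -0.173

Power = Φ(z_β) = Φ(-0.173) ≈ 0.431

Effect size d = 0.38 is small by Cohen's convention (0.2/0.5/0.8).

Threshold: power ≥ 0.80 is conventionally adequate.
Power ≈ 0.43 → the study is underpowered (power < 0.80).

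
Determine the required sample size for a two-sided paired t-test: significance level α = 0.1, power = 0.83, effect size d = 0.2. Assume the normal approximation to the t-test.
n = 169 pairs

Sample size formula (paired t-test, normal approximation):
n = ((z_{α/2} + z_β) / d)²

z_{α/2} = 1.645 (for α = 0.1, two-sided)
z_β = 0.954 (for power = 0.83)
d = 0.2

n = ((1.645 + 0.954) / 0.2)²
n = (12.995)²
n ≈ 168.87
Round up to the next whole number: n = 169 pairs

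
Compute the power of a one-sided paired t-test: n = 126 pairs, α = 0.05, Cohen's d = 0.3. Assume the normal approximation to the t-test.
Power ≈ 0.96

Power calculation (paired t-test, normal approximation):
z_β = d · √n - z_α
z_β = 0.3 · √126 - 1.645
z_β = 0.3 · 11.225 - 1.645
z_β = 1.723

Power = Φ(z_β) = Φ(1.723) ≈ 0.958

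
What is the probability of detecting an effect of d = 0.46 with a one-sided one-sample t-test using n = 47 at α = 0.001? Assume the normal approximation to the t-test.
Power ≈ 0.53

Power calculation (one-sample t-test, normal approximation):
z_β = d · √n - z_α
z_β = 0.46 · √47 - 3.090
z_β = 0.46 · 6.856 - 3.090
z_β = 0.063

Power = Φ(z_β) = Φ(0.063) ≈ 0.525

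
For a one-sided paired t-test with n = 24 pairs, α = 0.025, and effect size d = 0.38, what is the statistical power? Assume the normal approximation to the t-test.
Power ≈ 0.46

Power calculation (paired t-test, normal approximation):
z_β = d · √n - z_α
z_β = 0.38 · √24 - 1.960
z_β = 0.38 · 4.899 - 1.960
z_β = -0.098

Power = Φ(z_β) = Φ(-0.098) ≈ 0.461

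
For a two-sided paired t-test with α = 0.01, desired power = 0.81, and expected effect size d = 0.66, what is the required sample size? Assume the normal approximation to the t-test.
n = 28 pairs

Sample size formula (paired t-test, normal approximation):
n = ((z_{α/2} + z_β) / d)²

z_{α/2} = 2.576 (for α = 0.01, two-sided)
z_β = 0.878 (for power = 0.81)
d = 0.66

n = ((2.576 + 0.878) / 0.66)²
n = (5.233)²
n ≈ 27.38
Round up to the next whole number: n = 28 pairs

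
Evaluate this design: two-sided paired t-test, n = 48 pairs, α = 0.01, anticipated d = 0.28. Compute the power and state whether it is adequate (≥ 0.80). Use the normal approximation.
Power ≈ 0.26; the study is underpowered (power < 0.80)

Power calculation (paired t-test, normal approximation):
z_β = d · √n - z_{α/2}
z_β = 0.28 · √48 - 2.576
z_β = 0.28 · 6.928 - 2.576
z_β = -0.636

Power = Φ(z_β) = Φ(-0.636) ≈ 0.262

Effect size d = 0.28 is small by Cohen's convention (0.2/0.5/0.8).

Threshold: power ≥ 0.80 is conventionally adequate.
Power ≈ 0.26 → the study is underpowered (power < 0.80).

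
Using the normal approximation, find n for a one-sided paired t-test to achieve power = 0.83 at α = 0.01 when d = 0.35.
n = 88 pairs

Sample size formula (paired t-test, normal approximation):
n = ((z_α + z_β) / d)²

z_α = 2.326 (for α = 0.01, one-sided)
z_β = 0.954 (for power = 0.83)
d = 0.35

n = ((2.326 + 0.954) / 0.35)²
n = (9.371)²
n ≈ 87.82
Round up to the next whole number: n = 88 pairs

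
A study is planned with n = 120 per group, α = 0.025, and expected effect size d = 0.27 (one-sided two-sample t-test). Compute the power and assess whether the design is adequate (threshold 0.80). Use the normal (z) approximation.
Power ≈ 0.55; the study is underpowered (power < 0.80)

Power calculation (two-sample t-test, normal approximation):
z_β = d · √(n/2) - z_α
z_β = 0.27 · √(120/2) - 1.960
z_β = 0.27 · 7.746 - 1.960
z_β = 0.131

Power = Φ(z_β) = Φ(0.131) ≈ 0.552

Effect size d = 0.27 is small by Cohen's convention (0.2/0.5/0.8).

Threshold: power ≥ 0.80 is conventionally adequate.
Power ≈ 0.55 → the study is underpowered (power < 0.80).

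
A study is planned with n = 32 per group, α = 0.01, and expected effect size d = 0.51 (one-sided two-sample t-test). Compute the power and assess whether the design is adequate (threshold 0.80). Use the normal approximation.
Power ≈ 0.39; the study is underpowered (power < 0.80)

Power calculation (two-sample t-test, normal approximation):
z_β = d · √(n/2) - z_α
z_β = 0.51 · √(32/2) - 2.326
z_β = 0.51 · 4.000 - 2.326
z_β = -0.286

Power = Φ(z_β) = Φ(-0.286) ≈ 0.387

Effect size d = 0.51 is medium by Cohen's convention (0.2/0.5/0.8).

Threshold: power ≥ 0.80 is conventionally adequate.
Power ≈ 0.39 → the study is underpowered (power < 0.80).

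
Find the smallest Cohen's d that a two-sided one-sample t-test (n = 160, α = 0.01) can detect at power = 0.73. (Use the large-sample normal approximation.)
d ≈ 0.25

Minimum detectable effect (one-sample t-test, normal approximation):
d = (z_{α/2} + z_β) / √n
d = (2.576 + 0.613) / √160
d = 3.189 / 12.649
d ≈ 0.25

By Cohen's convention (0.2 small / 0.5 medium / 0.8 large): small effect.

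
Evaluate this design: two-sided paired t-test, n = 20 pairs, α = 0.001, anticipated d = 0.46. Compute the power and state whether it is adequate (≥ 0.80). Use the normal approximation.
Power ≈ 0.11; the study is underpowered (power < 0.80)

Power calculation (paired t-test, normal approximation):
z_β = d · √n - z_{α/2}
z_β = 0.46 · √20 - 3.291
z_β = 0.46 · 4.472 - 3.291
z_β = -1.233

Power = Φ(z_β) = Φ(-1.233) ≈ 0.109

Effect size d = 0.46 is small by Cohen's convention (0.2/0.5/0.8).

Threshold: power ≥ 0.80 is conventionally adequate.
Power ≈ 0.11 → the study is underpowered (power < 0.80).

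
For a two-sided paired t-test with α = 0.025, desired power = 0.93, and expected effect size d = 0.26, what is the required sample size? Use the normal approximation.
n = 205 pairs

Sample size formula (paired t-test, normal approximation):
n = ((z_{α/2} + z_β) / d)²

z_{α/2} = 2.241 (for α = 0.025, two-sided)
z_β = 1.476 (for power = 0.93)
d = 0.26

n = ((2.241 + 1.476) / 0.26)²
n = (14.296)²
n ≈ 204.38
Round up to the next whole number: n = 205 pairs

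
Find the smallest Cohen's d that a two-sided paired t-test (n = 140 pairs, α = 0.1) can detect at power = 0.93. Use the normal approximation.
d ≈ 0.26

Minimum detectable effect (paired t-test, normal approximation):
d = (z_{α/2} + z_β) / √n
d = (1.645 + 1.476) / √140
d = 3.121 / 11.832
d ≈ 0.26

By Cohen's convention (0.2 small / 0.5 medium / 0.8 large): small effect.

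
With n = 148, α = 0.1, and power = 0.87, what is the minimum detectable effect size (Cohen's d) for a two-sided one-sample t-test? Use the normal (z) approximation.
d ≈ 0.23

Minimum detectable effect (one-sample t-test, normal approximation):
d = (z_{α/2} + z_β) / √n
d = (1.645 + 1.126) / √148
d = 2.771 / 12.166
d ≈ 0.23

By Cohen's convention (0.2 small / 0.5 medium / 0.8 large): small effect.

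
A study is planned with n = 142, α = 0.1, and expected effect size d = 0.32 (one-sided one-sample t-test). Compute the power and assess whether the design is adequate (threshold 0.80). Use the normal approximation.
Power ≈ 0.99; the study is adequately powered (power ≥ 0.80)

Power calculation (one-sample t-test, normal approximation):
z_β = d · √n - z_α
z_β = 0.32 · √142 - 1.282
z_β = 0.32 · 11.916 - 1.282
z_β = 2.532

Power = Φ(z_β) = Φ(2.532) ≈ 0.994

Effect size d = 0.32 is small by Cohen's convention (0.2/0.5/0.8).

Threshold: power ≥ 0.80 is conventionally adequate.
Power ≈ 0.99 → the study is adequately powered (power ≥ 0.80).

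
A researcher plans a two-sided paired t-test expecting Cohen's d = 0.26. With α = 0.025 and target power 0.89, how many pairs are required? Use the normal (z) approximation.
n = 178 pairs

Sample size formula (paired t-test, normal approximation):
n = ((z_{α/2} + z_β) / d)²

z_{α/2} = 2.241 (for α = 0.025, two-sided)
z_β = 1.227 (for power = 0.89)
d = 0.26

n = ((2.241 + 1.227) / 0.26)²
n = (13.338)²
n ≈ 177.90
Round up to the next whole number: n = 178 pairs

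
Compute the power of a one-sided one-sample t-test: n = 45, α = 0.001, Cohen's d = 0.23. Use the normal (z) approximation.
Power ≈ 0.06

Power calculation (one-sample t-test, normal approximation):
z_β = d · √n - z_α
z_β = 0.23 · √45 - 3.090
z_β = 0.23 · 6.708 - 3.090
z_β = -1.547

Power = Φ(z_β) = Φ(-1.547) ≈ 0.061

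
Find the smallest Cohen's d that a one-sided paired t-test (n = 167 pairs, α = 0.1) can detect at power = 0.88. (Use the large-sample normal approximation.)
d ≈ 0.19

Minimum detectable effect (paired t-test, normal approximation):
d = (z_α + z_β) / √n
d = (1.282 + 1.175) / √167
d = 2.457 / 12.923
d ≈ 0.19

By Cohen's convention (0.2 small / 0.5 medium / 0.8 large): very small effect.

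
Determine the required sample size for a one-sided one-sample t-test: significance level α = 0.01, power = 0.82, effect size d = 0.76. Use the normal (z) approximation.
n = 19

Sample size formula (one-sample t-test, normal approximation):
n = ((z_α + z_β) / d)²

z_α = 2.326 (for α = 0.01, one-sided)
z_β = 0.915 (for power = 0.82)
d = 0.76

n = ((2.326 + 0.915) / 0.76)²
n = (4.264)²
n ≈ 18.18
Round up to the next whole number: n = 19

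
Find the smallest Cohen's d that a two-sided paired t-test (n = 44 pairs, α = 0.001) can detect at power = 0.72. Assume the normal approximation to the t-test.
d ≈ 0.58

Minimum detectable effect (paired t-test, normal approximation):
d = (z_{α/2} + z_β) / √n
d = (3.291 + 0.583) / √44
d = 3.873 / 6.633
d ≈ 0.58

By Cohen's convention (0.2 small / 0.5 medium / 0.8 large): medium effect.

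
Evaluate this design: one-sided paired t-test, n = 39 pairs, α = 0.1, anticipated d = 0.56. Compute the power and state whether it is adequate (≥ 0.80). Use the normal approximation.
Power ≈ 0.99; the study is adequately powered (power ≥ 0.80)

Power calculation (paired t-test, normal approximation):
z_β = d · √n - z_α
z_β = 0.56 · √39 - 1.282
z_β = 0.56 · 6.245 - 1.282
z_β = 2.216

Power = Φ(z_β) = Φ(2.216) ≈ 0.987

Effect size d = 0.56 is medium by Cohen's convention (0.2/0.5/0.8).

Threshold: power ≥ 0.80 is conventionally adequate.
Power ≈ 0.99 → the study is adequately powered (power ≥ 0.80).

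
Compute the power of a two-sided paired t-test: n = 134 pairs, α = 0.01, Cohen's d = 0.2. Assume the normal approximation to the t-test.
Power ≈ 0.40

Power calculation (paired t-test, normal approximation):
z_β = d · √n - z_{α/2}
z_β = 0.2 · √134 - 2.576
z_β = 0.2 · 11.576 - 2.576
z_β = -0.261

Power = Φ(z_β) = Φ(-0.261) ≈ 0.397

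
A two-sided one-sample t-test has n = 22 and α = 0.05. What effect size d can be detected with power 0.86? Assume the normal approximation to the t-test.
d ≈ 0.65

Minimum detectable effect (one-sample t-test, normal approximation):
d = (z_{α/2} + z_β) / √n
d = (1.960 + 1.080) / √22
d = 3.040 / 4.690
d ≈ 0.65

By Cohen's convention (0.2 small / 0.5 medium / 0.8 large): medium effect.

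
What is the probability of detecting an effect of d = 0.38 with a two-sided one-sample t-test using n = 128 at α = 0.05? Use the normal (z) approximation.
Power ≈ 0.99

Power calculation (one-sample t-test, normal approximation):
z_β = d · √n - z_{α/2}
z_β = 0.38 · √128 - 1.960
z_β = 0.38 · 11.314 - 1.960
z_β = 2.339

Power = Φ(z_β) = Φ(2.339) ≈ 0.990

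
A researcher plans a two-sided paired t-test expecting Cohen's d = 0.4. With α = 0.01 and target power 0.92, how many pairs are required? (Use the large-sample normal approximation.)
n = 100 pairs

Sample size formula (paired t-test, normal approximation):
n = ((z_{α/2} + z_β) / d)²

z_{α/2} = 2.576 (for α = 0.01, two-sided)
z_β = 1.405 (for power = 0.92)
d = 0.4

n = ((2.576 + 1.405) / 0.4)²
n = (9.953)²
n ≈ 99.06
Round up to the next whole number: n = 100 pairs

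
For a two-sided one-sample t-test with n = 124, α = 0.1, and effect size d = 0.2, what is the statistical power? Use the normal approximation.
Power ≈ 0.72

Power calculation (one-sample t-test, normal approximation):
z_β = d · √n - z_{α/2}
z_β = 0.2 · √124 - 1.645
z_β = 0.2 · 11.136 - 1.645
z_β = 0.582

Power = Φ(z_β) = Φ(0.582) ≈ 0.720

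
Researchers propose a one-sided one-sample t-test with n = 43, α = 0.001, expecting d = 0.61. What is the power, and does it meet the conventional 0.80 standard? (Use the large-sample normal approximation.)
Power ≈ 0.82; the study is adequately powered (power ≥ 0.80)

Power calculation (one-sample t-test, normal approximation):
z_β = d · √n - z_α
z_β = 0.61 · √43 - 3.090
z_β = 0.61 · 6.557 - 3.090
z_β = 0.910

Power = Φ(z_β) = Φ(0.910) ≈ 0.819

Effect size d = 0.61 is medium by Cohen's convention (0.2/0.5/0.8).

Threshold: power ≥ 0.80 is conventionally adequate.
Power ≈ 0.82 → the study is adequately powered (power ≥ 0.80).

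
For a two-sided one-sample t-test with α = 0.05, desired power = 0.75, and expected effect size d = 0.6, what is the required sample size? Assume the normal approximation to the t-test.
n = 20

Sample size formula (one-sample t-test, normal approximation):
n = ((z_{α/2} + z_β) / d)²

z_{α/2} = 1.960 (for α = 0.05, two-sided)
z_β = 0.674 (for power = 0.75)
d = 0.6

n = ((1.960 + 0.674) / 0.6)²
n = (4.390)²
n ≈ 19.27
Round up to the next whole number: n = 20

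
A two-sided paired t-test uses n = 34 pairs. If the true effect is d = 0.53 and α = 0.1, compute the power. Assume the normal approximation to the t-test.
Power ≈ 0.93

Power calculation (paired t-test, normal approximation):
z_β = d · √n - z_{α/2}
z_β = 0.53 · √34 - 1.645
z_β = 0.53 · 5.831 - 1.645
z_β = 1.446

Power = Φ(z_β) = Φ(1.446) ≈ 0.926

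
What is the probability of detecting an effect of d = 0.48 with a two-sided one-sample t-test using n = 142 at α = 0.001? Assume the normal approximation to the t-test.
Power ≈ 0.99

Power calculation (one-sample t-test, normal approximation):
z_β = d · √n - z_{α/2}
z_β = 0.48 · √142 - 3.291
z_β = 0.48 · 11.916 - 3.291
z_β = 2.429

Power = Φ(z_β) = Φ(2.429) ≈ 0.992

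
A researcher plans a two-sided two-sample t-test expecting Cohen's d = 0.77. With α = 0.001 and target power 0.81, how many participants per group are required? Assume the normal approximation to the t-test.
n = 59 per group

Sample size formula (two-sample t-test, normal approximation):
n = 2 · ((z_{α/2} + z_β) / d)²

z_{α/2} = 3.291 (for α = 0.001, two-sided)
z_β = 0.878 (for power = 0.81)
d = 0.77

n = 2 · ((3.291 + 0.878) / 0.77)²
n = 2 · (5.414)²
n ≈ 58.62
Round up to the next whole number: n = 59 per group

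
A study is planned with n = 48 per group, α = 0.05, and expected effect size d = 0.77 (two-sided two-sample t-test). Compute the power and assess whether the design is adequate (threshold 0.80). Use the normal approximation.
Power ≈ 0.97; the study is adequately powered (power ≥ 0.80)

Power calculation (two-sample t-test, normal approximation):
z_β = d · √(n/2) - z_{α/2}
z_β = 0.77 · √(48/2) - 1.960
z_β = 0.77 · 4.899 - 1.960
z_β = 1.812

Power = Φ(z_β) = Φ(1.812) ≈ 0.965

Effect size d = 0.77 is medium by Cohen's convention (0.2/0.5/0.8).

Threshold: power ≥ 0.80 is conventionally adequate.
Power ≈ 0.97 → the study is adequately powered (power ≥ 0.80).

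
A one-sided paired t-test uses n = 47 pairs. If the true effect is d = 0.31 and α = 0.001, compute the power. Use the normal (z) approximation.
Power ≈ 0.17

Power calculation (paired t-test, normal approximation):
z_β = d · √n - z_α
z_β = 0.31 · √47 - 3.090
z_β = 0.31 · 6.856 - 3.090
z_β = -0.965

Power = Φ(z_β) = Φ(-0.965) ≈ 0.167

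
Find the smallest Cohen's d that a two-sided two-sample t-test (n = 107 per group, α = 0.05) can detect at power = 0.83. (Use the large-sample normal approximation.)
d ≈ 0.40

Minimum detectable effect (two-sample t-test, normal approximation):
d = (z_{α/2} + z_β) / √(n/2)
d = (1.960 + 0.954) / √(107/2)
d = 2.914 / 7.314
d ≈ 0.40

By Cohen's convention (0.2 small / 0.5 medium / 0.8 large): small effect.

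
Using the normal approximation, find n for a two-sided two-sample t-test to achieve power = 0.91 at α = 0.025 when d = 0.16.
n = 1003 per group

Sample size formula (two-sample t-test, normal approximation):
n = 2 · ((z_{α/2} + z_β) / d)²

z_{α/2} = 2.241 (for α = 0.025, two-sided)
z_β = 1.341 (for power = 0.91)
d = 0.16

n = 2 · ((2.241 + 1.341) / 0.16)²
n = 2 · (22.388)²
n ≈ 1002.45
Round up to the next whole number: n = 1003 per group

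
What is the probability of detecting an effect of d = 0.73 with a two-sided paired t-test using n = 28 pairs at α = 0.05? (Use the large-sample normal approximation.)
Power ≈ 0.97

Power calculation (paired t-test, normal approximation):
z_β = d · √n - z_{α/2}
z_β = 0.73 · √28 - 1.960
z_β = 0.73 · 5.292 - 1.960
z_β = 1.903

Power = Φ(z_β) = Φ(1.903) ≈ 0.971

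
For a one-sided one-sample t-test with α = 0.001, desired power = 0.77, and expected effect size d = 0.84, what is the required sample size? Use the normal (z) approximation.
n = 21

Sample size formula (one-sample t-test, normal approximation):
n = ((z_α + z_β) / d)²

z_α = 3.090 (for α = 0.001, one-sided)
z_β = 0.739 (for power = 0.77)
d = 0.84

n = ((3.090 + 0.739) / 0.84)²
n = (4.558)²
n ≈ 20.78
Round up to the next whole number: n = 21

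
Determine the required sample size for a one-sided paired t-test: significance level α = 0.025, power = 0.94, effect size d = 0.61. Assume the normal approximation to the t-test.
n = 34 pairs

Sample size formula (paired t-test, normal approximation):
n = ((z_α + z_β) / d)²

z_α = 1.960 (for α = 0.025, one-sided)
z_β = 1.555 (for power = 0.94)
d = 0.61

n = ((1.960 + 1.555) / 0.61)²
n = (5.762)²
n ≈ 33.20
Round up to the next whole number: n = 34 pairs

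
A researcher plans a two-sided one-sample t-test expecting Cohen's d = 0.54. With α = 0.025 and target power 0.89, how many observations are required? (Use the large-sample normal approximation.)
n = 42

Sample size formula (one-sample t-test, normal approximation):
n = ((z_{α/2} + z_β) / d)²

z_{α/2} = 2.241 (for α = 0.025, two-sided)
z_β = 1.227 (for power = 0.89)
d = 0.54

n = ((2.241 + 1.227) / 0.54)²
n = (6.422)²
n ≈ 41.24
Round up to the next whole number: n = 42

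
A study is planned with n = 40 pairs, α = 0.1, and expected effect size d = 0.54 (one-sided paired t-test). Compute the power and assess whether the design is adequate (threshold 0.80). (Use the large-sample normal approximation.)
Power ≈ 0.98; the study is adequately powered (power ≥ 0.80)

Power calculation (paired t-test, normal approximation):
z_β = d · √n - z_α
z_β = 0.54 · √40 - 1.282
z_β = 0.54 · 6.325 - 1.282
z_β = 2.134

Power = Φ(z_β) = Φ(2.134) ≈ 0.984

Effect size d = 0.54 is medium by Cohen's convention (0.2/0.5/0.8).

Threshold: power ≥ 0.80 is conventionally adequate.
Power ≈ 0.98 → the study is adequately powered (power ≥ 0.80).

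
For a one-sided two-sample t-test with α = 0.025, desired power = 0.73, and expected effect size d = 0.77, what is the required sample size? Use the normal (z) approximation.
n = 23 per group

Sample size formula (two-sample t-test, normal approximation):
n = 2 · ((z_α + z_β) / d)²

z_α = 1.960 (for α = 0.025, one-sided)
z_β = 0.613 (for power = 0.73)
d = 0.77

n = 2 · ((1.960 + 0.613) / 0.77)²
n = 2 · (3.342)²
n ≈ 22.34
Round up to the next whole number: n = 23 per group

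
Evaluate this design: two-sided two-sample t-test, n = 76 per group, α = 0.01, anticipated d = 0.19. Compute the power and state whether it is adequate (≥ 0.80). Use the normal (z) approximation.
Power ≈ 0.08; the study is underpowered (power < 0.80)

Power calculation (two-sample t-test, normal approximation):
z_β = d · √(n/2) - z_{α/2}
z_β = 0.19 · √(76/2) - 2.576
z_β = 0.19 · 6.164 - 2.576
z_β = -1.405

Power = Φ(z_β) = Φ(-1.405) ≈ 0.080

Effect size d = 0.19 is very small by Cohen's convention (0.2/0.5/0.8).

Threshold: power ≥ 0.80 is conventionally adequate.
Power ≈ 0.08 → the study is underpowered (power < 0.80).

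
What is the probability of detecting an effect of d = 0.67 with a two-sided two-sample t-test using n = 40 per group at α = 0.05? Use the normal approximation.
Power ≈ 0.85

Power calculation (two-sample t-test, normal approximation):
z_β = d · √(n/2) - z_{α/2}
z_β = 0.67 · √(40/2) - 1.960
z_β = 0.67 · 4.472 - 1.960
z_β = 1.036

Power = Φ(z_β) = Φ(1.036) ≈ 0.850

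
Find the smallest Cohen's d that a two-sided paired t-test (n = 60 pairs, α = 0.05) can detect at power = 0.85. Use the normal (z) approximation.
d ≈ 0.39

Minimum detectable effect (paired t-test, normal approximation):
d = (z_{α/2} + z_β) / √n
d = (1.960 + 1.036) / √60
d = 2.996 / 7.746
d ≈ 0.39

By Cohen's convention (0.2 small / 0.5 medium / 0.8 large): small effect.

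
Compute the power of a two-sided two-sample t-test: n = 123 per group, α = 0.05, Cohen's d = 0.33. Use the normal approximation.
Power ≈ 0.73

Power calculation (two-sample t-test, normal approximation):
z_β = d · √(n/2) - z_{α/2}
z_β = 0.33 · √(123/2) - 1.960
z_β = 0.33 · 7.842 - 1.960
z_β = 0.628

Power = Φ(z_β) = Φ(0.628) ≈ 0.735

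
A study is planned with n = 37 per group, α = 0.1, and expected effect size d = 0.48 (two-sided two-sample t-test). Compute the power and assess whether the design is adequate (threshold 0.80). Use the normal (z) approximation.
Power ≈ 0.66; the study is underpowered (power < 0.80)

Power calculation (two-sample t-test, normal approximation):
z_β = d · √(n/2) - z_{α/2}
z_β = 0.48 · √(37/2) - 1.645
z_β = 0.48 · 4.301 - 1.645
z_β = 0.420

Power = Φ(z_β) = Φ(0.420) ≈ 0.663

Effect size d = 0.48 is small by Cohen's convention (0.2/0.5/0.8).

Threshold: power ≥ 0.80 is conventionally adequate.
Power ≈ 0.66 → the study is underpowered (power < 0.80).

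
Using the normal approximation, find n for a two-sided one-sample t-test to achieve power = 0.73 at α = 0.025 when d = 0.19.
n = 226

Sample size formula (one-sample t-test, normal approximation):
n = ((z_{α/2} + z_β) / d)²

z_{α/2} = 2.241 (for α = 0.025, two-sided)
z_β = 0.613 (for power = 0.73)
d = 0.19

n = ((2.241 + 0.613) / 0.19)²
n = (15.021)²
n ≈ 225.63
Round up to the next whole number: n = 226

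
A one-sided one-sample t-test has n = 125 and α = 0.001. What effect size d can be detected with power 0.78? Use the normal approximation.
d ≈ 0.35

Minimum detectable effect (one-sample t-test, normal approximation):
d = (z_α + z_β) / √n
d = (3.090 + 0.772) / √125
d = 3.862 / 11.180
d ≈ 0.35

By Cohen's convention (0.2 small / 0.5 medium / 0.8 large): small effect.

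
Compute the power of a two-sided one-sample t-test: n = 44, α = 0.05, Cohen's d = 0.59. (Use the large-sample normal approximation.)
Power ≈ 0.97

Power calculation (one-sample t-test, normal approximation):
z_β = d · √n - z_{α/2}
z_β = 0.59 · √44 - 1.960
z_β = 0.59 · 6.633 - 1.960
z_β = 1.954

Power = Φ(z_β) = Φ(1.954) ≈ 0.975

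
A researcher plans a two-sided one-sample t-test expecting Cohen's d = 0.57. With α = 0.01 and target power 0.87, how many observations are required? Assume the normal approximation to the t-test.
n = 43

Sample size formula (one-sample t-test, normal approximation):
n = ((z_{α/2} + z_β) / d)²

z_{α/2} = 2.576 (for α = 0.01, two-sided)
z_β = 1.126 (for power = 0.87)
d = 0.57

n = ((2.576 + 1.126) / 0.57)²
n = (6.495)²
n ≈ 42.19
Round up to the next whole number: n = 43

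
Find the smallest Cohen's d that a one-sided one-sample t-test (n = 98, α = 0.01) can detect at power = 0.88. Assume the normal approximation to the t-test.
d ≈ 0.35

Minimum detectable effect (one-sample t-test, normal approximation):
d = (z_α + z_β) / √n
d = (2.326 + 1.175) / √98
d = 3.501 / 9.899
d ≈ 0.35

By Cohen's convention (0.2 small / 0.5 medium / 0.8 large): small effect.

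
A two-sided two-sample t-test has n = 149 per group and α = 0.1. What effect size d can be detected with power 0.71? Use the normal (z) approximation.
d ≈ 0.25

Minimum detectable effect (two-sample t-test, normal approximation):
d = (z_{α/2} + z_β) / √(n/2)
d = (1.645 + 0.553) / √(149/2)
d = 2.198 / 8.631
d ≈ 0.25

By Cohen's convention (0.2 small / 0.5 medium / 0.8 large): small effect.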